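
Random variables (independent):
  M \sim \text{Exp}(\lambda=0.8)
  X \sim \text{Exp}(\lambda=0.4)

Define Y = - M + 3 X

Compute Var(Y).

For independent RVs: Var(aX + bY) = a²Var(X) + b²Var(Y)
Var(M) = 1.5625
Var(X) = 6.25
Var(Y) = (-1)²*1.5625 + 3²*6.25
= 1*1.5625 + 9*6.25 = 57.8125

57.8125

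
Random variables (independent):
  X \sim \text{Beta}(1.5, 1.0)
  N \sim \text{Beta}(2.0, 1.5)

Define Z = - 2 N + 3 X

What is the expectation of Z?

E[Z] = 3*E[X] - 2*E[N]
E[X] = 0.6
E[N] = 0.57142857
E[Z] = 3*0.6 - 2*0.57142857 = 0.65714286

0.65714286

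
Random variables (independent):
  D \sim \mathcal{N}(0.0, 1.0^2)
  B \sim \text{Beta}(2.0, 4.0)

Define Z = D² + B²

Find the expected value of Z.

E[Z] = E[D²] + E[B²]
E[D²] = Var(D) + E[D]² = 1 + 0 = 1
E[B²] = Var(B) + E[B]² = 0.031746032 + 0.11111111 = 0.14285714
E[Z] = 1 + 0.14285714 = 1.1428571

1.1428571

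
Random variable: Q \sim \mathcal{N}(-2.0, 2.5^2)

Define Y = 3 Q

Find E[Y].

For Y = 3Q:
E[Y] = 3 * E[Q]
E[Q] = -2.0 = -2
E[Y] = 3 * (-2) = -6

-6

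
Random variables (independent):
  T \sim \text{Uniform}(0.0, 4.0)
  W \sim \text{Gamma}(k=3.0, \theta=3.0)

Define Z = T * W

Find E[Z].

For independent RVs: E[XY] = E[X]*E[Y]
E[T] = 2
E[W] = 9
E[Z] = 2 * 9 = 18

18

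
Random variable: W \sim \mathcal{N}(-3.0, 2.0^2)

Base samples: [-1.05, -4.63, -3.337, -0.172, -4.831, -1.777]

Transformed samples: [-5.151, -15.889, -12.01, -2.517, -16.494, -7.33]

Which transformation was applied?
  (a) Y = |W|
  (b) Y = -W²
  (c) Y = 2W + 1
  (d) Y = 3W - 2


Checking option (d) Y = 3W - 2:
  W = -1.05 -> Y = -5.151 ✓
  W = -4.63 -> Y = -15.889 ✓
  W = -3.337 -> Y = -12.01 ✓
All samples match this transformation.

(d) 3W - 2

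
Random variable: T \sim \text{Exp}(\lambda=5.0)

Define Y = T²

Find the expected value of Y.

E[T²] = Var(T) + (E[T])² = 0.04 + 0.04 = 0.08

0.08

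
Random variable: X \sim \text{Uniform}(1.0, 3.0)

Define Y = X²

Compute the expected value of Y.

E[X²] = Var(X) + (E[X])² = 0.33333333 + 4 = 4.3333333

4.3333333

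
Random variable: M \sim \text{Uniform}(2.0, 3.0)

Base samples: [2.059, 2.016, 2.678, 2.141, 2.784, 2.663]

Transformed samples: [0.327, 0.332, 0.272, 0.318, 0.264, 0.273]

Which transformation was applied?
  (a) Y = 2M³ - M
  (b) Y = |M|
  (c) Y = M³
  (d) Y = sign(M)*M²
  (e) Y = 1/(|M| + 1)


Checking option (e) Y = 1/(|M| + 1):
  M = 2.059 -> Y = 0.327 ✓
  M = 2.016 -> Y = 0.332 ✓
  M = 2.678 -> Y = 0.272 ✓
All samples match this transformation.

(e) 1/(|M| + 1)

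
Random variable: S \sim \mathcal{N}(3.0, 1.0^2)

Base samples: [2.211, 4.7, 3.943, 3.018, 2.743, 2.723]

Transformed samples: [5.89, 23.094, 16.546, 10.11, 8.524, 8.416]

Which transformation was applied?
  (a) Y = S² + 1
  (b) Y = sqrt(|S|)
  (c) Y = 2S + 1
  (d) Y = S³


Checking option (a) Y = S² + 1:
  S = 2.211 -> Y = 5.89 ✓
  S = 4.7 -> Y = 23.094 ✓
  S = 3.943 -> Y = 16.546 ✓
All samples match this transformation.

(a) S² + 1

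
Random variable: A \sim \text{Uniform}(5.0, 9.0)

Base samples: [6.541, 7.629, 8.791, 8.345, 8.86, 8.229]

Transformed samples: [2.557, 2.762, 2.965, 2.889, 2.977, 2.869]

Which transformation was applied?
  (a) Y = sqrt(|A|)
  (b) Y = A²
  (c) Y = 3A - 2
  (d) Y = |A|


Checking option (a) Y = sqrt(|A|):
  A = 6.541 -> Y = 2.557 ✓
  A = 7.629 -> Y = 2.762 ✓
  A = 8.791 -> Y = 2.965 ✓
All samples match this transformation.

(a) sqrt(|A|)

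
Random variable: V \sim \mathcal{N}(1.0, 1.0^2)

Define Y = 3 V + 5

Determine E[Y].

For Y = 3V + 5:
E[Y] = 3 * E[V] + 5
E[V] = 1.0 = 1
E[Y] = 3 * 1 + 5 = 8

8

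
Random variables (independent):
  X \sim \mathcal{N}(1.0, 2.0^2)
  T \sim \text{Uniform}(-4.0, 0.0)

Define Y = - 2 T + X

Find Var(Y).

For independent RVs: Var(aX + bY) = a²Var(X) + b²Var(Y)
Var(X) = 4
Var(T) = 1.3333333
Var(Y) = 1²*4 + (-2)²*1.3333333
= 1*4 + 4*1.3333333 = 9.3333333

9.3333333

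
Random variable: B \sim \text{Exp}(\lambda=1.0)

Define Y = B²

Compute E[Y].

E[B²] = Var(B) + (E[B])² = 1 + 1 = 2

2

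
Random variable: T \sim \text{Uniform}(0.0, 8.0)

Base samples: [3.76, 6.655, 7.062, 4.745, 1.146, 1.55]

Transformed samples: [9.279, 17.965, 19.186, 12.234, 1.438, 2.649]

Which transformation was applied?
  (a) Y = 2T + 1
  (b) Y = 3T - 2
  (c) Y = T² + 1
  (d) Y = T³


Checking option (b) Y = 3T - 2:
  T = 3.76 -> Y = 9.279 ✓
  T = 6.655 -> Y = 17.965 ✓
  T = 7.062 -> Y = 19.186 ✓
All samples match this transformation.

(b) 3T - 2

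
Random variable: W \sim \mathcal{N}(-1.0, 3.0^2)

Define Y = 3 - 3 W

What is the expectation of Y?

For Y = -3W + 3:
E[Y] = -3 * E[W] + 3
E[W] = -1.0 = -1
E[Y] = -3 * (-1) + 3 = 6

6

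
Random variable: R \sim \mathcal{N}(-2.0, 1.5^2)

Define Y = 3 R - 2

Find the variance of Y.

For Y = aR + b: Var(Y) = a² * Var(R)
Var(R) = 1.5^2 = 2.25
Var(Y) = 3² * 2.25 = 9 * 2.25 = 20.25

20.25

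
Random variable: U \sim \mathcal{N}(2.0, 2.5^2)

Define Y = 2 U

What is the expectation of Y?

For Y = 2U:
E[Y] = 2 * E[U]
E[U] = 2.0 = 2
E[Y] = 2 * 2 = 4

4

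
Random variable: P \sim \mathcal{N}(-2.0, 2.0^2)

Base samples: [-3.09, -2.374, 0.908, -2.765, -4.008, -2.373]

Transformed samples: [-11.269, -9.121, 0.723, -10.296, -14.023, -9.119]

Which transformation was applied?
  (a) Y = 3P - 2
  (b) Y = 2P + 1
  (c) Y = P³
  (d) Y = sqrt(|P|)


Checking option (a) Y = 3P - 2:
  P = -3.09 -> Y = -11.269 ✓
  P = -2.374 -> Y = -9.121 ✓
  P = 0.908 -> Y = 0.723 ✓
All samples match this transformation.

(a) 3P - 2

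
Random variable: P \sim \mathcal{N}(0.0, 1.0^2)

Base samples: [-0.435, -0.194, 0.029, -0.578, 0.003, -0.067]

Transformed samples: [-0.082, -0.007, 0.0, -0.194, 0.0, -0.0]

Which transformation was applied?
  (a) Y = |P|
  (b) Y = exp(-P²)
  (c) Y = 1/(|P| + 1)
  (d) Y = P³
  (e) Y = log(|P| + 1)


Checking option (d) Y = P³:
  P = -0.435 -> Y = -0.082 ✓
  P = -0.194 -> Y = -0.007 ✓
  P = 0.029 -> Y = 0.0 ✓
All samples match this transformation.

(d) P³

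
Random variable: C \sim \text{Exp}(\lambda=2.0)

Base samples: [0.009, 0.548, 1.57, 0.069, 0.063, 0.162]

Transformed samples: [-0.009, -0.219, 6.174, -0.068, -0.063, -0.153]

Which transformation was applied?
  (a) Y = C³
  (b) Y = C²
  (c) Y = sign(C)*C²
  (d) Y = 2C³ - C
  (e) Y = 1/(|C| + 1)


Checking option (d) Y = 2C³ - C:
  C = 0.009 -> Y = -0.009 ✓
  C = 0.548 -> Y = -0.219 ✓
  C = 1.57 -> Y = 6.174 ✓
All samples match this transformation.

(d) 2C³ - C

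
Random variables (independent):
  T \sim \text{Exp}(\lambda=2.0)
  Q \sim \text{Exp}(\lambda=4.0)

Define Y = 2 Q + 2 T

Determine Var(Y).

For independent RVs: Var(aX + bY) = a²Var(X) + b²Var(Y)
Var(T) = 0.25
Var(Q) = 0.0625
Var(Y) = 2²*0.25 + 2²*0.0625
= 4*0.25 + 4*0.0625 = 1.25

1.25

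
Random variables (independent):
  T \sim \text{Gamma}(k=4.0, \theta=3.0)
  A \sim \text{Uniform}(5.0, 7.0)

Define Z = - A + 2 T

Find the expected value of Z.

E[Z] = 2*E[T] - 1*E[A]
E[T] = 12
E[A] = 6
E[Z] = 2*12 - 1*6 = 18

18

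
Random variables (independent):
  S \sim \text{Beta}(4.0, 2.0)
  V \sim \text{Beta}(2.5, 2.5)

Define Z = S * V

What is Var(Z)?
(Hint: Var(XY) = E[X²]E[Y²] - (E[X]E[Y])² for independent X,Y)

Var(XY) = E[X²]E[Y²] - (E[X]E[Y])²
E[S] = 0.66666667, Var(S) = 0.031746032
E[V] = 0.5, Var(V) = 0.041666667
E[S²] = 0.031746032 + 0.66666667² = 0.47619048
E[V²] = 0.041666667 + 0.5² = 0.29166667
Var(Z) = 0.47619048*0.29166667 - (0.66666667*0.5)²
= 0.13888889 - 0.11111111 = 0.027777778

0.027777778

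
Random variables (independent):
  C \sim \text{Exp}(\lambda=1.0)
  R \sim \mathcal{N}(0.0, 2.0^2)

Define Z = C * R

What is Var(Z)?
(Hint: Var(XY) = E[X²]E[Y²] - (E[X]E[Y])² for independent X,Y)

Var(XY) = E[X²]E[Y²] - (E[X]E[Y])²
E[C] = 1, Var(C) = 1
E[R] = 0, Var(R) = 4
E[C²] = 1 + 1² = 2
E[R²] = 4 + 0² = 4
Var(Z) = 2*4 - (1*0)²
= 8 - 0 = 8

8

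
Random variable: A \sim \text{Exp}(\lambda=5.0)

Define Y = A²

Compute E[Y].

Using E[X²] = Var(X) + (E[X])²:
E[A] = 0.2
Var(A) = 1/5.0^2 = 0.04
E[A²] = 0.04 + 0.2² = 0.04 + 0.04 = 0.08

0.08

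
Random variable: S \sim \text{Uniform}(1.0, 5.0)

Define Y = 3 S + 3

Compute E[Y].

For Y = 3S + 3:
E[Y] = 3 * E[S] + 3
E[S] = (1 + 5)/2 = 3
E[Y] = 3 * 3 + 3 = 12

12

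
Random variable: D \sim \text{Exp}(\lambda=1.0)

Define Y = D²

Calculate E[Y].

Using E[X²] = Var(X) + (E[X])²:
E[D] = 1
Var(D) = 1/1.0^2 = 1
E[D²] = 1 + 1² = 1 + 1 = 2

2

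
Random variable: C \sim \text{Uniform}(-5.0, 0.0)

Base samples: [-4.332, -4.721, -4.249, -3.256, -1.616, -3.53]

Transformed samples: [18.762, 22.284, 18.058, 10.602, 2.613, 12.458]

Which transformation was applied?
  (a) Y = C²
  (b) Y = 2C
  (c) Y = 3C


Checking option (a) Y = C²:
  C = -4.332 -> Y = 18.762 ✓
  C = -4.721 -> Y = 22.284 ✓
  C = -4.249 -> Y = 18.058 ✓
All samples match this transformation.

(a) C²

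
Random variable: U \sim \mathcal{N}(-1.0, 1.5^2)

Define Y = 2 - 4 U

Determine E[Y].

For Y = -4U + 2:
E[Y] = -4 * E[U] + 2
E[U] = -1.0 = -1
E[Y] = -4 * (-1) + 2 = 6

6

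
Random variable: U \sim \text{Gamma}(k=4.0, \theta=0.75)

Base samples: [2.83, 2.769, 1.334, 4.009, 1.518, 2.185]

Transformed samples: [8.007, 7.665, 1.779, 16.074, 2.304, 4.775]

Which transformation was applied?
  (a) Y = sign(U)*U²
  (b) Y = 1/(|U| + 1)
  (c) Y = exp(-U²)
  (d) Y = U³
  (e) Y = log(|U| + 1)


Checking option (a) Y = sign(U)*U²:
  U = 2.83 -> Y = 8.007 ✓
  U = 2.769 -> Y = 7.665 ✓
  U = 1.334 -> Y = 1.779 ✓
All samples match this transformation.

(a) sign(U)*U²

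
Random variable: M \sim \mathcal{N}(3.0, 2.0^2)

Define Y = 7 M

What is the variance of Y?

For Y = aM + b: Var(Y) = a² * Var(M)
Var(M) = 2.0^2 = 4
Var(Y) = 7² * 4 = 49 * 4 = 196

196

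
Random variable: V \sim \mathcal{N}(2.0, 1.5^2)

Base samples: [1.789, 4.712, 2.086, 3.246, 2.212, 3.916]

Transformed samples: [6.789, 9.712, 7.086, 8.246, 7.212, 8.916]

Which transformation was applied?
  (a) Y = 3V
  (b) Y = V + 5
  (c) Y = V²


Checking option (b) Y = V + 5:
  V = 1.789 -> Y = 6.789 ✓
  V = 4.712 -> Y = 9.712 ✓
  V = 2.086 -> Y = 7.086 ✓
All samples match this transformation.

(b) V + 5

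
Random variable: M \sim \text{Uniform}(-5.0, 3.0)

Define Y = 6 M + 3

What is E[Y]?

For Y = 6M + 3:
E[Y] = 6 * E[M] + 3
E[M] = (-5 + 3)/2 = -1
E[Y] = 6 * (-1) + 3 = -3

-3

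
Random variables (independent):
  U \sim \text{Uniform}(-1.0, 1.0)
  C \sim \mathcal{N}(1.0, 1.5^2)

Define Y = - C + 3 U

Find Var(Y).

For independent RVs: Var(aX + bY) = a²Var(X) + b²Var(Y)
Var(U) = 0.33333333
Var(C) = 2.25
Var(Y) = 3²*0.33333333 + (-1)²*2.25
= 9*0.33333333 + 1*2.25 = 5.25

5.25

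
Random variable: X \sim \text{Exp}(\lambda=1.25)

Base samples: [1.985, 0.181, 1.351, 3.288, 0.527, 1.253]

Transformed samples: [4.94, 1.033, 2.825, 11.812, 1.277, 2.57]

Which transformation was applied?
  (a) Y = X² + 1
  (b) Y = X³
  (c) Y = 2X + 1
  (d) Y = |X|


Checking option (a) Y = X² + 1:
  X = 1.985 -> Y = 4.94 ✓
  X = 0.181 -> Y = 1.033 ✓
  X = 1.351 -> Y = 2.825 ✓
All samples match this transformation.

(a) X² + 1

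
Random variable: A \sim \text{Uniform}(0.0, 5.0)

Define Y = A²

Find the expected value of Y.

Using E[X²] = Var(X) + (E[X])²:
E[A] = 2.5
Var(A) = (5 - 0)^2/12 = 2.0833333
E[A²] = 2.0833333 + 2.5² = 2.0833333 + 6.25 = 8.3333333

8.3333333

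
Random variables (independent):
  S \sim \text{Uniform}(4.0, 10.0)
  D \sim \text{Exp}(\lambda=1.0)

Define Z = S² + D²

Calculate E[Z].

E[Z] = E[S²] + E[D²]
E[S²] = Var(S) + E[S]² = 3 + 49 = 52
E[D²] = Var(D) + E[D]² = 1 + 1 = 2
E[Z] = 52 + 2 = 54

54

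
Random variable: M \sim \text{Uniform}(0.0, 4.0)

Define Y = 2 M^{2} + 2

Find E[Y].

E[Y] = 2*E[M²] + 2
E[M] = 2
E[M²] = Var(M) + (E[M])² = 1.3333333 + 4 = 5.3333333
E[Y] = 2*5.3333333 + 2 = 12.666667

12.666667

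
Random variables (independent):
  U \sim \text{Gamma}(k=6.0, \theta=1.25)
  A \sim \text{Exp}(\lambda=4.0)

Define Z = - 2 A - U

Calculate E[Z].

E[Z] = -1*E[U] - 2*E[A]
E[U] = 7.5
E[A] = 0.25
E[Z] = -1*7.5 - 2*0.25 = -8

-8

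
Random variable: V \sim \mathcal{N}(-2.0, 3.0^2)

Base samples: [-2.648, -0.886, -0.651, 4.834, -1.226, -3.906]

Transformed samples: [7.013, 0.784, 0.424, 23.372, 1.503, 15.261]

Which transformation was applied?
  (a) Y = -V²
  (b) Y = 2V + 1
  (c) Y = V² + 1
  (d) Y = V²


Checking option (d) Y = V²:
  V = -2.648 -> Y = 7.013 ✓
  V = -0.886 -> Y = 0.784 ✓
  V = -0.651 -> Y = 0.424 ✓
All samples match this transformation.

(d) V²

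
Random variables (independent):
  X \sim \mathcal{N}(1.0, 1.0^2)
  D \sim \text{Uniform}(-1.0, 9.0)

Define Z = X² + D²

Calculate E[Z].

E[Z] = E[X²] + E[D²]
E[X²] = Var(X) + E[X]² = 1 + 1 = 2
E[D²] = Var(D) + E[D]² = 8.3333333 + 16 = 24.333333
E[Z] = 2 + 24.333333 = 26.333333

26.333333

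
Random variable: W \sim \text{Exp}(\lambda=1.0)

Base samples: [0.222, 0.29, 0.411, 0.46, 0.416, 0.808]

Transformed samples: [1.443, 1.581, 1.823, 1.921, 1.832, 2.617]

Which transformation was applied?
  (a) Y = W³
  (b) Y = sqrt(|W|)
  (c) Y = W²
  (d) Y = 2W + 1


Checking option (d) Y = 2W + 1:
  W = 0.222 -> Y = 1.443 ✓
  W = 0.29 -> Y = 1.581 ✓
  W = 0.411 -> Y = 1.823 ✓
All samples match this transformation.

(d) 2W + 1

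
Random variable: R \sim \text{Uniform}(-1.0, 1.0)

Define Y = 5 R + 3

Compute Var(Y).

For Y = aR + b: Var(Y) = a² * Var(R)
Var(R) = (1 + 1)^2/12 = 0.33333333
Var(Y) = 5² * 0.33333333 = 25 * 0.33333333 = 8.3333333

8.3333333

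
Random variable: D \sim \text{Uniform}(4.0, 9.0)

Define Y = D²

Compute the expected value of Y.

Using E[X²] = Var(X) + (E[X])²:
E[D] = 6.5
Var(D) = (9 - 4)^2/12 = 2.0833333
E[D²] = 2.0833333 + 6.5² = 2.0833333 + 42.25 = 44.333333

44.333333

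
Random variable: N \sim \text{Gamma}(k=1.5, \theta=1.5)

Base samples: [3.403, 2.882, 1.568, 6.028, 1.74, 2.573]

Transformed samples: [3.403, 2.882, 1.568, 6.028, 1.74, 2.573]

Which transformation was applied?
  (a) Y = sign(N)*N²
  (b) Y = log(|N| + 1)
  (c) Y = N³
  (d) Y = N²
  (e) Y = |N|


Checking option (e) Y = |N|:
  N = 3.403 -> Y = 3.403 ✓
  N = 2.882 -> Y = 2.882 ✓
  N = 1.568 -> Y = 1.568 ✓
All samples match this transformation.

(e) |N|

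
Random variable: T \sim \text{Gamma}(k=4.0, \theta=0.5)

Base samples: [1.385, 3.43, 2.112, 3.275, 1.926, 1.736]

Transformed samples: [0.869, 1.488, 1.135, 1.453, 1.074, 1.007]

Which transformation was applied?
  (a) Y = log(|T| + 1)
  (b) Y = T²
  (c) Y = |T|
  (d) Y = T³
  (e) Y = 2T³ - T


Checking option (a) Y = log(|T| + 1):
  T = 1.385 -> Y = 0.869 ✓
  T = 3.43 -> Y = 1.488 ✓
  T = 2.112 -> Y = 1.135 ✓
All samples match this transformation.

(a) log(|T| + 1)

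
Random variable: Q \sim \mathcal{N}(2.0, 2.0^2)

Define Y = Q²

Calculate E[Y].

Using E[X²] = Var(X) + (E[X])²:
E[Q] = 2
Var(Q) = 2.0^2 = 4
E[Q²] = 4 + 2² = 4 + 4 = 8

8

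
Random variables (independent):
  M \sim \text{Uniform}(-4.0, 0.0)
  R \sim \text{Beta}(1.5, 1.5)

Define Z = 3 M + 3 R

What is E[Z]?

E[Z] = 3*E[M] + 3*E[R]
E[M] = -2
E[R] = 0.5
E[Z] = 3*(-2) + 3*0.5 = -4.5

-4.5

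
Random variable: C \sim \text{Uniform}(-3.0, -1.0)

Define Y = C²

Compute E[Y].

Using E[X²] = Var(X) + (E[X])²:
E[C] = -2
Var(C) = (-1 + 3)^2/12 = 0.33333333
E[C²] = 0.33333333 + (-2)² = 0.33333333 + 4 = 4.3333333

4.3333333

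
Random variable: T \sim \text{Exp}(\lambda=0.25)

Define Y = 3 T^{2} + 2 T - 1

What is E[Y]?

E[Y] = 3*E[T²] + 2*E[T] - 1
E[T] = 4
E[T²] = Var(T) + (E[T])² = 16 + 16 = 32
E[Y] = 3*32 + 2*4 - 1 = 103

103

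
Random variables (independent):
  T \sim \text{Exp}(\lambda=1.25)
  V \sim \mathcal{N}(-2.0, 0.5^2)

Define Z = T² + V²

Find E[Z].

E[Z] = E[T²] + E[V²]
E[T²] = Var(T) + E[T]² = 0.64 + 0.64 = 1.28
E[V²] = Var(V) + E[V]² = 0.25 + 4 = 4.25
E[Z] = 1.28 + 4.25 = 5.53

5.53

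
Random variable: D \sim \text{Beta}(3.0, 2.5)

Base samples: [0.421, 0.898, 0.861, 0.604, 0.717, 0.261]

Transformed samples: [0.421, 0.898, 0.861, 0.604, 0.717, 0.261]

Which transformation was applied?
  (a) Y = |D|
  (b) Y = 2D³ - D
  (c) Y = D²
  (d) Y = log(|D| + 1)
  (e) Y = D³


Checking option (a) Y = |D|:
  D = 0.421 -> Y = 0.421 ✓
  D = 0.898 -> Y = 0.898 ✓
  D = 0.861 -> Y = 0.861 ✓
All samples match this transformation.

(a) |D|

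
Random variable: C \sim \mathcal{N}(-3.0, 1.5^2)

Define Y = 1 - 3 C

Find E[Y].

For Y = -3C + 1:
E[Y] = -3 * E[C] + 1
E[C] = -3.0 = -3
E[Y] = -3 * (-3) + 1 = 10

10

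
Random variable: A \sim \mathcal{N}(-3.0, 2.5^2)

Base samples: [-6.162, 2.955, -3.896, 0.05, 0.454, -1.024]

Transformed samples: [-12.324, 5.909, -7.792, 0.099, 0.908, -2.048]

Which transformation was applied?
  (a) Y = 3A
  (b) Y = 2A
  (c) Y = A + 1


Checking option (b) Y = 2A:
  A = -6.162 -> Y = -12.324 ✓
  A = 2.955 -> Y = 5.909 ✓
  A = -3.896 -> Y = -7.792 ✓
All samples match this transformation.

(b) 2A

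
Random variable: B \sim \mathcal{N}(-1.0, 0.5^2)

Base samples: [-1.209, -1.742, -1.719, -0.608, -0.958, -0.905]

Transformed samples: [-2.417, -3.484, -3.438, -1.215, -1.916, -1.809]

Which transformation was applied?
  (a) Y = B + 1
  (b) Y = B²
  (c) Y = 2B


Checking option (c) Y = 2B:
  B = -1.209 -> Y = -2.417 ✓
  B = -1.742 -> Y = -3.484 ✓
  B = -1.719 -> Y = -3.438 ✓
All samples match this transformation.

(c) 2B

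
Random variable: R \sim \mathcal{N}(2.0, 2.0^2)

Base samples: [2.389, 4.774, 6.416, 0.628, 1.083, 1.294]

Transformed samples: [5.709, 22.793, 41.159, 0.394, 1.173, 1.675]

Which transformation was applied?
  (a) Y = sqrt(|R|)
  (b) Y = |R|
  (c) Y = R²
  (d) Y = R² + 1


Checking option (c) Y = R²:
  R = 2.389 -> Y = 5.709 ✓
  R = 4.774 -> Y = 22.793 ✓
  R = 6.416 -> Y = 41.159 ✓
All samples match this transformation.

(c) R²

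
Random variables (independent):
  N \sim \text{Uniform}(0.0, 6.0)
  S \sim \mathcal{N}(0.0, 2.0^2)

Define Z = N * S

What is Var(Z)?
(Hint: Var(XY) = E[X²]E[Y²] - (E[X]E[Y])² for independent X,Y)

Var(XY) = E[X²]E[Y²] - (E[X]E[Y])²
E[N] = 3, Var(N) = 3
E[S] = 0, Var(S) = 4
E[N²] = 3 + 3² = 12
E[S²] = 4 + 0² = 4
Var(Z) = 12*4 - (3*0)²
= 48 - 0 = 48

48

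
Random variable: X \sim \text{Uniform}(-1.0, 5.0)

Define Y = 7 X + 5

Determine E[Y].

For Y = 7X + 5:
E[Y] = 7 * E[X] + 5
E[X] = (-1 + 5)/2 = 2
E[Y] = 7 * 2 + 5 = 19

19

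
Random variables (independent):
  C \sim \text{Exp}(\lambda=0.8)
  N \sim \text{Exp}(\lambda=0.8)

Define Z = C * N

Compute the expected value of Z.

For independent RVs: E[XY] = E[X]*E[Y]
E[C] = 1.25
E[N] = 1.25
E[Z] = 1.25 * 1.25 = 1.5625

1.5625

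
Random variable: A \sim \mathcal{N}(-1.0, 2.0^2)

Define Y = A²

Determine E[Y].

Using E[X²] = Var(X) + (E[X])²:
E[A] = -1
Var(A) = 2.0^2 = 4
E[A²] = 4 + (-1)² = 4 + 1 = 5

5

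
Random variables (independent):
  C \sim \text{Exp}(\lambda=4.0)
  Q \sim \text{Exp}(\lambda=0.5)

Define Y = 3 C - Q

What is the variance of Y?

For independent RVs: Var(aX + bY) = a²Var(X) + b²Var(Y)
Var(C) = 0.0625
Var(Q) = 4
Var(Y) = 3²*0.0625 + (-1)²*4
= 9*0.0625 + 1*4 = 4.5625

4.5625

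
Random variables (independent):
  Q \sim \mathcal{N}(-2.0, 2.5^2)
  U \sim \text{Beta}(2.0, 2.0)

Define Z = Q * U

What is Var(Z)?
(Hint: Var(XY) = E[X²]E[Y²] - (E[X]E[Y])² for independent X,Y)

Var(XY) = E[X²]E[Y²] - (E[X]E[Y])²
E[Q] = -2, Var(Q) = 6.25
E[U] = 0.5, Var(U) = 0.05
E[Q²] = 6.25 + (-2)² = 10.25
E[U²] = 0.05 + 0.5² = 0.3
Var(Z) = 10.25*0.3 - (-2*0.5)²
= 3.075 - 1 = 2.075

2.075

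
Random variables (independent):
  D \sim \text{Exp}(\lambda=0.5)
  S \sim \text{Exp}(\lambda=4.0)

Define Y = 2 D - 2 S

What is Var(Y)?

For independent RVs: Var(aX + bY) = a²Var(X) + b²Var(Y)
Var(D) = 4
Var(S) = 0.0625
Var(Y) = 2²*4 + (-2)²*0.0625
= 4*4 + 4*0.0625 = 16.25

16.25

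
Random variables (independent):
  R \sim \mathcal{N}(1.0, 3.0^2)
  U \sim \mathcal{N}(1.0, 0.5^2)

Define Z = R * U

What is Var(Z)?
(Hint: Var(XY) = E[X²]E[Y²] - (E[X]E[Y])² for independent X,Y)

Var(XY) = E[X²]E[Y²] - (E[X]E[Y])²
E[R] = 1, Var(R) = 9
E[U] = 1, Var(U) = 0.25
E[R²] = 9 + 1² = 10
E[U²] = 0.25 + 1² = 1.25
Var(Z) = 10*1.25 - (1*1)²
= 12.5 - 1 = 11.5

11.5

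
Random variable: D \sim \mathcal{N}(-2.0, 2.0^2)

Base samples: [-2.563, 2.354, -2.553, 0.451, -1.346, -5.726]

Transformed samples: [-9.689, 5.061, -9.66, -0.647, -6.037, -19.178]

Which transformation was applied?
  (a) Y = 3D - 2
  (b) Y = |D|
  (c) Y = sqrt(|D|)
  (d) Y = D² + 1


Checking option (a) Y = 3D - 2:
  D = -2.563 -> Y = -9.689 ✓
  D = 2.354 -> Y = 5.061 ✓
  D = -2.553 -> Y = -9.66 ✓
All samples match this transformation.

(a) 3D - 2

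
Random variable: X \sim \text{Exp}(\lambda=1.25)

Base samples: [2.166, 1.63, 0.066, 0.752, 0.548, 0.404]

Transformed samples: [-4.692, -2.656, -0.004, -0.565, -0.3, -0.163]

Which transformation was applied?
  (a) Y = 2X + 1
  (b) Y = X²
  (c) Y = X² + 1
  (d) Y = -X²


Checking option (d) Y = -X²:
  X = 2.166 -> Y = -4.692 ✓
  X = 1.63 -> Y = -2.656 ✓
  X = 0.066 -> Y = -0.004 ✓
All samples match this transformation.

(d) -X²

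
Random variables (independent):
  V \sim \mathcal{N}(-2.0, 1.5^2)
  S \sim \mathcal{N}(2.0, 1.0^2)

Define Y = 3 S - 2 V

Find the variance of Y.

For independent RVs: Var(aX + bY) = a²Var(X) + b²Var(Y)
Var(V) = 2.25
Var(S) = 1
Var(Y) = (-2)²*2.25 + 3²*1
= 4*2.25 + 9*1 = 18

18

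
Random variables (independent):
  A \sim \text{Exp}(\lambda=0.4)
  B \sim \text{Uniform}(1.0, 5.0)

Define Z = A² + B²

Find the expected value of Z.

E[Z] = E[A²] + E[B²]
E[A²] = Var(A) + E[A]² = 6.25 + 6.25 = 12.5
E[B²] = Var(B) + E[B]² = 1.3333333 + 9 = 10.333333
E[Z] = 12.5 + 10.333333 = 22.833333

22.833333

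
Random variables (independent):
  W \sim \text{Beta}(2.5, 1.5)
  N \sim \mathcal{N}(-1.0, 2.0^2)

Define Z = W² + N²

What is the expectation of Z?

E[Z] = E[W²] + E[N²]
E[W²] = Var(W) + E[W]² = 0.046875 + 0.390625 = 0.4375
E[N²] = Var(N) + E[N]² = 4 + 1 = 5
E[Z] = 0.4375 + 5 = 5.4375

5.4375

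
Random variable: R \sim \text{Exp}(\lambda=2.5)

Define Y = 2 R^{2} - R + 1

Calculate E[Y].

E[Y] = 2*E[R²] - 1*E[R] + 1
E[R] = 0.4
E[R²] = Var(R) + (E[R])² = 0.16 + 0.16 = 0.32
E[Y] = 2*0.32 - 1*0.4 + 1 = 1.24

1.24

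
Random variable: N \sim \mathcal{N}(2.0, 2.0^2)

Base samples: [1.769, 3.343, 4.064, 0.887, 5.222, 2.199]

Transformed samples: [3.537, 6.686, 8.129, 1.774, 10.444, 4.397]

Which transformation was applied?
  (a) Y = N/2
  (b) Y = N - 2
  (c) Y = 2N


Checking option (c) Y = 2N:
  N = 1.769 -> Y = 3.537 ✓
  N = 3.343 -> Y = 6.686 ✓
  N = 4.064 -> Y = 8.129 ✓
All samples match this transformation.

(c) 2N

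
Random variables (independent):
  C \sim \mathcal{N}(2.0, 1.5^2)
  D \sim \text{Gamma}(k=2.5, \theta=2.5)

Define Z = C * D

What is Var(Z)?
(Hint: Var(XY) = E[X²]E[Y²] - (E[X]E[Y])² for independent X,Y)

Var(XY) = E[X²]E[Y²] - (E[X]E[Y])²
E[C] = 2, Var(C) = 2.25
E[D] = 6.25, Var(D) = 15.625
E[C²] = 2.25 + 2² = 6.25
E[D²] = 15.625 + 6.25² = 54.6875
Var(Z) = 6.25*54.6875 - (2*6.25)²
= 341.79688 - 156.25 = 185.54688

185.54688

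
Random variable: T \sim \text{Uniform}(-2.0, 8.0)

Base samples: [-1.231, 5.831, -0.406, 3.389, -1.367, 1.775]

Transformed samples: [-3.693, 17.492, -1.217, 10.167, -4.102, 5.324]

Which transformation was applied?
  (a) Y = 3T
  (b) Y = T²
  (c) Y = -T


Checking option (a) Y = 3T:
  T = -1.231 -> Y = -3.693 ✓
  T = 5.831 -> Y = 17.492 ✓
  T = -0.406 -> Y = -1.217 ✓
All samples match this transformation.

(a) 3T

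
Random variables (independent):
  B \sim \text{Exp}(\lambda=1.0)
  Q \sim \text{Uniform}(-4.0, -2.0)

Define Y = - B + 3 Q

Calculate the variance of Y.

For independent RVs: Var(aX + bY) = a²Var(X) + b²Var(Y)
Var(B) = 1
Var(Q) = 0.33333333
Var(Y) = (-1)²*1 + 3²*0.33333333
= 1*1 + 9*0.33333333 = 4

4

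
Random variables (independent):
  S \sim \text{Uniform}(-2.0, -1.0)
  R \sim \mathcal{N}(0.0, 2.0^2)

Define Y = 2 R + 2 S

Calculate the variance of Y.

For independent RVs: Var(aX + bY) = a²Var(X) + b²Var(Y)
Var(S) = 0.083333333
Var(R) = 4
Var(Y) = 2²*0.083333333 + 2²*4
= 4*0.083333333 + 4*4 = 16.333333

16.333333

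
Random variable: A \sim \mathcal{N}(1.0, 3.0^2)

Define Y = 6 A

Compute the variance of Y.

For Y = aA + b: Var(Y) = a² * Var(A)
Var(A) = 3.0^2 = 9
Var(Y) = 6² * 9 = 36 * 9 = 324

324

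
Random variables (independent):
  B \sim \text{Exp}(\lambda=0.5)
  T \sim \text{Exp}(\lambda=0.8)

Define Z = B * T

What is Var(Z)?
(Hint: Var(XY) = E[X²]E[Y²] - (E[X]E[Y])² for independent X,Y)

Var(XY) = E[X²]E[Y²] - (E[X]E[Y])²
E[B] = 2, Var(B) = 4
E[T] = 1.25, Var(T) = 1.5625
E[B²] = 4 + 2² = 8
E[T²] = 1.5625 + 1.25² = 3.125
Var(Z) = 8*3.125 - (2*1.25)²
= 25 - 6.25 = 18.75

18.75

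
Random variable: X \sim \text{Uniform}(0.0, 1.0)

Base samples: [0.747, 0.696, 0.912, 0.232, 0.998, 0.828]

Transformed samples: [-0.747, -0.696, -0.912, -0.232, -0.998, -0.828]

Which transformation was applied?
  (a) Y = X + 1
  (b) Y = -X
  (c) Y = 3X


Checking option (b) Y = -X:
  X = 0.747 -> Y = -0.747 ✓
  X = 0.696 -> Y = -0.696 ✓
  X = 0.912 -> Y = -0.912 ✓
All samples match this transformation.

(b) -X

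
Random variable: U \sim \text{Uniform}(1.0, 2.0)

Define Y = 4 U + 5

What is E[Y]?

For Y = 4U + 5:
E[Y] = 4 * E[U] + 5
E[U] = (1 + 2)/2 = 1.5
E[Y] = 4 * 1.5 + 5 = 11

11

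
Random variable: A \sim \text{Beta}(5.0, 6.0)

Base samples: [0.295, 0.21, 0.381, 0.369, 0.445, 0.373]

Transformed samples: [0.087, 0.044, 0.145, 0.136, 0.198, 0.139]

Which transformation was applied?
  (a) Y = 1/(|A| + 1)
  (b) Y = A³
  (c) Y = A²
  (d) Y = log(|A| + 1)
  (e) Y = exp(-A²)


Checking option (c) Y = A²:
  A = 0.295 -> Y = 0.087 ✓
  A = 0.21 -> Y = 0.044 ✓
  A = 0.381 -> Y = 0.145 ✓
All samples match this transformation.

(c) A²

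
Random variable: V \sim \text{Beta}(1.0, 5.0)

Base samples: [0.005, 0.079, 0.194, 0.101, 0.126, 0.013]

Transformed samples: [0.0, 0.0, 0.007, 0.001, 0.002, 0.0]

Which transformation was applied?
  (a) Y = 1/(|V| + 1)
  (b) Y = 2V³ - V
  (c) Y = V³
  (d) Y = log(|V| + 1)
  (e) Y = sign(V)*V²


Checking option (c) Y = V³:
  V = 0.005 -> Y = 0.0 ✓
  V = 0.079 -> Y = 0.0 ✓
  V = 0.194 -> Y = 0.007 ✓
All samples match this transformation.

(c) V³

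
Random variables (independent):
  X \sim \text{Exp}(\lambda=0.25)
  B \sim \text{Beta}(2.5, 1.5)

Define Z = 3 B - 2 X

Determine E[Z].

E[Z] = -2*E[X] + 3*E[B]
E[X] = 4
E[B] = 0.625
E[Z] = -2*4 + 3*0.625 = -6.125

-6.125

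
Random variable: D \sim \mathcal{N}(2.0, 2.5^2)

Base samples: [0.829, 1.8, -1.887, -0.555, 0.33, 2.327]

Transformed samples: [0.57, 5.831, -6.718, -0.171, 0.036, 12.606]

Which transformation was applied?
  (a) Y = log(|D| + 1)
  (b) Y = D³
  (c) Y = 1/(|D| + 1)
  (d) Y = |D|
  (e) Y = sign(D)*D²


Checking option (b) Y = D³:
  D = 0.829 -> Y = 0.57 ✓
  D = 1.8 -> Y = 5.831 ✓
  D = -1.887 -> Y = -6.718 ✓
All samples match this transformation.

(b) D³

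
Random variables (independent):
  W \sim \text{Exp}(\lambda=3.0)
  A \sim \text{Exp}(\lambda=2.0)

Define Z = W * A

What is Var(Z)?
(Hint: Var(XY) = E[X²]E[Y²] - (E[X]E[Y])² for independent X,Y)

Var(XY) = E[X²]E[Y²] - (E[X]E[Y])²
E[W] = 0.33333333, Var(W) = 0.11111111
E[A] = 0.5, Var(A) = 0.25
E[W²] = 0.11111111 + 0.33333333² = 0.22222222
E[A²] = 0.25 + 0.5² = 0.5
Var(Z) = 0.22222222*0.5 - (0.33333333*0.5)²
= 0.11111111 - 0.027777778 = 0.083333333

0.083333333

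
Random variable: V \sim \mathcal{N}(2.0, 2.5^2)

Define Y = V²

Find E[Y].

E[V²] = Var(V) + (E[V])² = 6.25 + 4 = 10.25

10.25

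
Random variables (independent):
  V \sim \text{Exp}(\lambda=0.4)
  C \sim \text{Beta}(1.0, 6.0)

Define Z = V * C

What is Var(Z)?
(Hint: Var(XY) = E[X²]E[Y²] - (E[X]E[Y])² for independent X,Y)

Var(XY) = E[X²]E[Y²] - (E[X]E[Y])²
E[V] = 2.5, Var(V) = 6.25
E[C] = 0.14285714, Var(C) = 0.015306122
E[V²] = 6.25 + 2.5² = 12.5
E[C²] = 0.015306122 + 0.14285714² = 0.035714286
Var(Z) = 12.5*0.035714286 - (2.5*0.14285714)²
= 0.44642857 - 0.12755102 = 0.31887755

0.31887755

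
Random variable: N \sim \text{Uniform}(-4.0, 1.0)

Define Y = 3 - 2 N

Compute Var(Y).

For Y = aN + b: Var(Y) = a² * Var(N)
Var(N) = (1 + 4)^2/12 = 2.0833333
Var(Y) = (-2)² * 2.0833333 = 4 * 2.0833333 = 8.3333333

8.3333333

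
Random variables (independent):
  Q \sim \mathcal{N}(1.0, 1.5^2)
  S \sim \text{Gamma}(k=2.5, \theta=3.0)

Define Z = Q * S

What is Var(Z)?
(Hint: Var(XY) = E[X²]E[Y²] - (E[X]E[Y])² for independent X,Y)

Var(XY) = E[X²]E[Y²] - (E[X]E[Y])²
E[Q] = 1, Var(Q) = 2.25
E[S] = 7.5, Var(S) = 22.5
E[Q²] = 2.25 + 1² = 3.25
E[S²] = 22.5 + 7.5² = 78.75
Var(Z) = 3.25*78.75 - (1*7.5)²
= 255.9375 - 56.25 = 199.6875

199.6875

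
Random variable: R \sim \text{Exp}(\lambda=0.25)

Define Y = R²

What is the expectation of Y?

E[R²] = Var(R) + (E[R])² = 16 + 16 = 32

32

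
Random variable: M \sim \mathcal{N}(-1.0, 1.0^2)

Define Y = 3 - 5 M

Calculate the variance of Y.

For Y = aM + b: Var(Y) = a² * Var(M)
Var(M) = 1.0^2 = 1
Var(Y) = (-5)² * 1 = 25 * 1 = 25

25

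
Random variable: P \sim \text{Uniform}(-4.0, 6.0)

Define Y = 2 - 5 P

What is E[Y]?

For Y = -5P + 2:
E[Y] = -5 * E[P] + 2
E[P] = (-4 + 6)/2 = 1
E[Y] = -5 * 1 + 2 = -3

-3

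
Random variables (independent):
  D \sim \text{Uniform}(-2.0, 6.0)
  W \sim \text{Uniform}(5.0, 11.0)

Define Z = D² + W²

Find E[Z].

E[Z] = E[D²] + E[W²]
E[D²] = Var(D) + E[D]² = 5.3333333 + 4 = 9.3333333
E[W²] = Var(W) + E[W]² = 3 + 64 = 67
E[Z] = 9.3333333 + 67 = 76.333333

76.333333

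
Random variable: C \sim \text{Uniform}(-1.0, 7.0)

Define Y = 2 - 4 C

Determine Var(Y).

For Y = aC + b: Var(Y) = a² * Var(C)
Var(C) = (7 + 1)^2/12 = 5.3333333
Var(Y) = (-4)² * 5.3333333 = 16 * 5.3333333 = 85.333333

85.333333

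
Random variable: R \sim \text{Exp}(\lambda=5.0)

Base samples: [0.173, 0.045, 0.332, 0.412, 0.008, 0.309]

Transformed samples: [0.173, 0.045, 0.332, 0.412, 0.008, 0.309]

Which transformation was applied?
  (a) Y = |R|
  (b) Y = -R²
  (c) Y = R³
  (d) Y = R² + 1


Checking option (a) Y = |R|:
  R = 0.173 -> Y = 0.173 ✓
  R = 0.045 -> Y = 0.045 ✓
  R = 0.332 -> Y = 0.332 ✓
All samples match this transformation.

(a) |R|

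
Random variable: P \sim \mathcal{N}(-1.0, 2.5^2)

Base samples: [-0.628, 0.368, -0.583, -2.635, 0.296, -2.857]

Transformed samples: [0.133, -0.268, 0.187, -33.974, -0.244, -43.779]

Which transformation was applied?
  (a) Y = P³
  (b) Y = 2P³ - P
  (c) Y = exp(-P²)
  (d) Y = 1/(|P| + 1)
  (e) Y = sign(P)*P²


Checking option (b) Y = 2P³ - P:
  P = -0.628 -> Y = 0.133 ✓
  P = 0.368 -> Y = -0.268 ✓
  P = -0.583 -> Y = 0.187 ✓
All samples match this transformation.

(b) 2P³ - P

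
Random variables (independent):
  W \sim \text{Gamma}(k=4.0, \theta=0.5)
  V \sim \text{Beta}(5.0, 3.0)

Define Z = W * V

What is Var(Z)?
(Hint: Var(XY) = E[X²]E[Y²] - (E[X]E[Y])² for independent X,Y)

Var(XY) = E[X²]E[Y²] - (E[X]E[Y])²
E[W] = 2, Var(W) = 1
E[V] = 0.625, Var(V) = 0.026041667
E[W²] = 1 + 2² = 5
E[V²] = 0.026041667 + 0.625² = 0.41666667
Var(Z) = 5*0.41666667 - (2*0.625)²
= 2.0833333 - 1.5625 = 0.52083333

0.52083333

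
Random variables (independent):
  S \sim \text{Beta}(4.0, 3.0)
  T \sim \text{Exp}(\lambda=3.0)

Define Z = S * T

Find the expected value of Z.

For independent RVs: E[XY] = E[X]*E[Y]
E[S] = 0.57142857
E[T] = 0.33333333
E[Z] = 0.57142857 * 0.33333333 = 0.19047619

0.19047619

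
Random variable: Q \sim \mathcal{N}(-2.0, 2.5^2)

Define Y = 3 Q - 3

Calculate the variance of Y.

For Y = aQ + b: Var(Y) = a² * Var(Q)
Var(Q) = 2.5^2 = 6.25
Var(Y) = 3² * 6.25 = 9 * 6.25 = 56.25

56.25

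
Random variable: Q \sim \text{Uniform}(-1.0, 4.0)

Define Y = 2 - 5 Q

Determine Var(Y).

For Y = aQ + b: Var(Y) = a² * Var(Q)
Var(Q) = (4 + 1)^2/12 = 2.0833333
Var(Y) = (-5)² * 2.0833333 = 25 * 2.0833333 = 52.083333

52.083333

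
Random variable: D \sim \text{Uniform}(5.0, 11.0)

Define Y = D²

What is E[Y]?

Using E[X²] = Var(X) + (E[X])²:
E[D] = 8
Var(D) = (11 - 5)^2/12 = 3
E[D²] = 3 + 8² = 3 + 64 = 67

67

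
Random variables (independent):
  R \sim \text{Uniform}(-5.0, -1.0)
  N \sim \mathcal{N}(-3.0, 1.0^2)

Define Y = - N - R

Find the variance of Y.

For independent RVs: Var(aX + bY) = a²Var(X) + b²Var(Y)
Var(R) = 1.3333333
Var(N) = 1
Var(Y) = (-1)²*1.3333333 + (-1)²*1
= 1*1.3333333 + 1*1 = 2.3333333

2.3333333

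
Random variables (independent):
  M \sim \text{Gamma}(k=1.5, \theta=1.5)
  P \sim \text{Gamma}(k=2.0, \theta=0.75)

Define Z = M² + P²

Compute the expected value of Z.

E[Z] = E[M²] + E[P²]
E[M²] = Var(M) + E[M]² = 3.375 + 5.0625 = 8.4375
E[P²] = Var(P) + E[P]² = 1.125 + 2.25 = 3.375
E[Z] = 8.4375 + 3.375 = 11.8125

11.8125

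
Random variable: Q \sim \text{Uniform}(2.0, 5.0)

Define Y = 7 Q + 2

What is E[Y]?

For Y = 7Q + 2:
E[Y] = 7 * E[Q] + 2
E[Q] = (2 + 5)/2 = 3.5
E[Y] = 7 * 3.5 + 2 = 26.5

26.5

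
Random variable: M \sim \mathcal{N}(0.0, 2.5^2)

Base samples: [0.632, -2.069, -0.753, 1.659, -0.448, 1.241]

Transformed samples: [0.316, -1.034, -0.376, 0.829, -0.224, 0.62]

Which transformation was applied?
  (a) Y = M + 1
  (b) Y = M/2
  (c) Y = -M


Checking option (b) Y = M/2:
  M = 0.632 -> Y = 0.316 ✓
  M = -2.069 -> Y = -1.034 ✓
  M = -0.753 -> Y = -0.376 ✓
All samples match this transformation.

(b) M/2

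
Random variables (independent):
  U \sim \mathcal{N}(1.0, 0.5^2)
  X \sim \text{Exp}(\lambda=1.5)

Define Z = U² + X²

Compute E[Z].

E[Z] = E[U²] + E[X²]
E[U²] = Var(U) + E[U]² = 0.25 + 1 = 1.25
E[X²] = Var(X) + E[X]² = 0.44444444 + 0.44444444 = 0.88888889
E[Z] = 1.25 + 0.88888889 = 2.1388889

2.1388889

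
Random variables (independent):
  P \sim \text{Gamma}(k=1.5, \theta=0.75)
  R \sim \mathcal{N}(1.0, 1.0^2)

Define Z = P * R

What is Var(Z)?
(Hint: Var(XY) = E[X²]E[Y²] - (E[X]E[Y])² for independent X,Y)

Var(XY) = E[X²]E[Y²] - (E[X]E[Y])²
E[P] = 1.125, Var(P) = 0.84375
E[R] = 1, Var(R) = 1
E[P²] = 0.84375 + 1.125² = 2.109375
E[R²] = 1 + 1² = 2
Var(Z) = 2.109375*2 - (1.125*1)²
= 4.21875 - 1.265625 = 2.953125

2.953125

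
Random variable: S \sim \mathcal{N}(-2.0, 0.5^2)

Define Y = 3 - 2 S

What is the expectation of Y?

For Y = -2S + 3:
E[Y] = -2 * E[S] + 3
E[S] = -2.0 = -2
E[Y] = -2 * (-2) + 3 = 7

7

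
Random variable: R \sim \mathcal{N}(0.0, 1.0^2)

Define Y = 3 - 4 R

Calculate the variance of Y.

For Y = aR + b: Var(Y) = a² * Var(R)
Var(R) = 1.0^2 = 1
Var(Y) = (-4)² * 1 = 16 * 1 = 16

16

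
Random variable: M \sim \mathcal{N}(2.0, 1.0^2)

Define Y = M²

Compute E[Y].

E[M²] = Var(M) + (E[M])² = 1 + 4 = 5

5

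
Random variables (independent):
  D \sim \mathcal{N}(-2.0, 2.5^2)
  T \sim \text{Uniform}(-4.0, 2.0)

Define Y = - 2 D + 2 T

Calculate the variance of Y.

For independent RVs: Var(aX + bY) = a²Var(X) + b²Var(Y)
Var(D) = 6.25
Var(T) = 3
Var(Y) = (-2)²*6.25 + 2²*3
= 4*6.25 + 4*3 = 37

37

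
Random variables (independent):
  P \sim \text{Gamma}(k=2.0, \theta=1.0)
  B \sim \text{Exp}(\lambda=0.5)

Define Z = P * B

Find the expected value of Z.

For independent RVs: E[XY] = E[X]*E[Y]
E[P] = 2
E[B] = 2
E[Z] = 2 * 2 = 4

4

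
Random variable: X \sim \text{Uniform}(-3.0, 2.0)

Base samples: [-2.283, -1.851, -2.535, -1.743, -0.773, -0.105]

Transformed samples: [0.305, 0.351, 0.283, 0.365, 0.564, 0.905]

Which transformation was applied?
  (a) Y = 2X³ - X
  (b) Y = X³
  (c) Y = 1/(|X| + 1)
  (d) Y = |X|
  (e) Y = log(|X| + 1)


Checking option (c) Y = 1/(|X| + 1):
  X = -2.283 -> Y = 0.305 ✓
  X = -1.851 -> Y = 0.351 ✓
  X = -2.535 -> Y = 0.283 ✓
All samples match this transformation.

(c) 1/(|X| + 1)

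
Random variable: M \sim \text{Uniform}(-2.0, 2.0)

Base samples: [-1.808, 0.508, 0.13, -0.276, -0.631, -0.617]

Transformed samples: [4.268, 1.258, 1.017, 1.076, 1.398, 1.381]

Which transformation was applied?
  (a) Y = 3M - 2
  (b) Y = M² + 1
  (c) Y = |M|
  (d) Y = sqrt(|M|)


Checking option (b) Y = M² + 1:
  M = -1.808 -> Y = 4.268 ✓
  M = 0.508 -> Y = 1.258 ✓
  M = 0.13 -> Y = 1.017 ✓
All samples match this transformation.

(b) M² + 1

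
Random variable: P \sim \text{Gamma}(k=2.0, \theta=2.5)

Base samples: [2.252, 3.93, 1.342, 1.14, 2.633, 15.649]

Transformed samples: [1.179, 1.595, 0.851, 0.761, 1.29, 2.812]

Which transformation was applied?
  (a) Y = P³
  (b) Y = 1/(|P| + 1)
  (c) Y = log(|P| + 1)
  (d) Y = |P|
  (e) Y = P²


Checking option (c) Y = log(|P| + 1):
  P = 2.252 -> Y = 1.179 ✓
  P = 3.93 -> Y = 1.595 ✓
  P = 1.342 -> Y = 0.851 ✓
All samples match this transformation.

(c) log(|P| + 1)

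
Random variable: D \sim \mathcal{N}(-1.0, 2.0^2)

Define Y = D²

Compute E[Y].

Using E[X²] = Var(X) + (E[X])²:
E[D] = -1
Var(D) = 2.0^2 = 4
E[D²] = 4 + (-1)² = 4 + 1 = 5

5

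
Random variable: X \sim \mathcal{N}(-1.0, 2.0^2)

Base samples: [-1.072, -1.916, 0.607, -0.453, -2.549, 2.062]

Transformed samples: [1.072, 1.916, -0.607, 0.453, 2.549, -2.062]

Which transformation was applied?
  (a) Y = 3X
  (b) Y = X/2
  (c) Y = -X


Checking option (c) Y = -X:
  X = -1.072 -> Y = 1.072 ✓
  X = -1.916 -> Y = 1.916 ✓
  X = 0.607 -> Y = -0.607 ✓
All samples match this transformation.

(c) -X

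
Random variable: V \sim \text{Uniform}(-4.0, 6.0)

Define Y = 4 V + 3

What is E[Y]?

For Y = 4V + 3:
E[Y] = 4 * E[V] + 3
E[V] = (-4 + 6)/2 = 1
E[Y] = 4 * 1 + 3 = 7

7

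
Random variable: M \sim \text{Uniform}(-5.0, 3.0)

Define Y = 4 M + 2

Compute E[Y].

For Y = 4M + 2:
E[Y] = 4 * E[M] + 2
E[M] = (-5 + 3)/2 = -1
E[Y] = 4 * (-1) + 2 = -2

-2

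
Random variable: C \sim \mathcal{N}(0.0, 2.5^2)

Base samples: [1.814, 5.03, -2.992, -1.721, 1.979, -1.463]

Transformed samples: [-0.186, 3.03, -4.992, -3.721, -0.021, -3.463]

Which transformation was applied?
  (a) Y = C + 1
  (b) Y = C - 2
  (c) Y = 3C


Checking option (b) Y = C - 2:
  C = 1.814 -> Y = -0.186 ✓
  C = 5.03 -> Y = 3.03 ✓
  C = -2.992 -> Y = -4.992 ✓
All samples match this transformation.

(b) C - 2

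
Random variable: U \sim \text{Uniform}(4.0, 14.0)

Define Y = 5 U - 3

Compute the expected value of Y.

For Y = 5U - 3:
E[Y] = 5 * E[U] - 3
E[U] = (4 + 14)/2 = 9
E[Y] = 5 * 9 - 3 = 42

42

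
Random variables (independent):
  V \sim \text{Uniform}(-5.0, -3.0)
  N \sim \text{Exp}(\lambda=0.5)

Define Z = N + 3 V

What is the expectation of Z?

E[Z] = 3*E[V] + 1*E[N]
E[V] = -4
E[N] = 2
E[Z] = 3*(-4) + 1*2 = -10

-10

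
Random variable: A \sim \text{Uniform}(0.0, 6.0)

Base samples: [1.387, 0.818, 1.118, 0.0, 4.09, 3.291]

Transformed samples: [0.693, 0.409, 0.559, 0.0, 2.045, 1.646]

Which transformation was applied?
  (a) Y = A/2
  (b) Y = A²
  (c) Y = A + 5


Checking option (a) Y = A/2:
  A = 1.387 -> Y = 0.693 ✓
  A = 0.818 -> Y = 0.409 ✓
  A = 1.118 -> Y = 0.559 ✓
All samples match this transformation.

(a) A/2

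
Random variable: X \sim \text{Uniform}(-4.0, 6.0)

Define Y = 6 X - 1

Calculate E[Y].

For Y = 6X - 1:
E[Y] = 6 * E[X] - 1
E[X] = (-4 + 6)/2 = 1
E[Y] = 6 * 1 - 1 = 5

5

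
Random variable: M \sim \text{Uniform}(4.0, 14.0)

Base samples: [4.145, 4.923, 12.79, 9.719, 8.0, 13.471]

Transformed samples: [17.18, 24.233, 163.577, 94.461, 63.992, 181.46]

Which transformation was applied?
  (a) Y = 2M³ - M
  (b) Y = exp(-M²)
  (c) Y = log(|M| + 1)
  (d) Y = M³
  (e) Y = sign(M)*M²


Checking option (e) Y = sign(M)*M²:
  M = 4.145 -> Y = 17.18 ✓
  M = 4.923 -> Y = 24.233 ✓
  M = 12.79 -> Y = 163.577 ✓
All samples match this transformation.

(e) sign(M)*M²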